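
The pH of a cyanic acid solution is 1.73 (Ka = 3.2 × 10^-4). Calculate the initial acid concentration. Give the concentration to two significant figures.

[H+] = 10^(-1.73) = 1.86 × 10^-2 M = x
Ka = x²/(C₀ − x) ⇒ C₀ = x + x²/Ka
C₀ = 1.86 × 10^-2 + (1.86 × 10^-2)²/(3.2 × 10^-4) = 1.10 M

C₀ = 1.1 M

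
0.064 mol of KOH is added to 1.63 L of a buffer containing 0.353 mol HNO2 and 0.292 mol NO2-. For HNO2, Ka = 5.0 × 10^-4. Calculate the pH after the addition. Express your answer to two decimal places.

pH = 3.39

OH- converts HNO2 to NO2-: HNO2 → 0.289 mol, NO2- → 0.356 mol.
pKa = −log(5.0 × 10^-4) = 3.301
pH = pKa + log([A⁻]/[HA]) = 3.301 + log(0.356/0.289) = 3.301 +0.091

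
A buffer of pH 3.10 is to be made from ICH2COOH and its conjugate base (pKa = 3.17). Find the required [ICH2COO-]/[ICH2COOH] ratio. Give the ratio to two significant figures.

pH = pKa + log(r) ⇒ log(r) = 3.10 − 3.17 = -0.07
r = [ICH2COO-]/[ICH2COOH] = 10^(-0.07) = 0.851

ratio = 0.85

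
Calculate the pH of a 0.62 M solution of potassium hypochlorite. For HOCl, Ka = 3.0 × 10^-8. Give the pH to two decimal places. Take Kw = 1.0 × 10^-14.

pH = 10.66

OCl- is the conjugate base of the weak acid HOCl.
Kb = Kw/Ka = 1.0×10^-14 / 3.0 × 10^-8 = 3.33 × 10^-7
From the ICE table, Kb = [OH-]²/(0.62 − [OH-]) = 3.33 × 10^-7.
Since Kb ≪ C₀, [OH-] ≈ √(Kb·C₀) = 4.54 × 10^-4 M.
Check: 0.073% ionized — well under 5%, approximation valid.
pOH = 3.34, so pH = 14.00 − pOH = 10.66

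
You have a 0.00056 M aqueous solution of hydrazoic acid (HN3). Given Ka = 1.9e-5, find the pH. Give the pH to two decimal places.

HN3 ⇌ N3- + H+
From the ICE table, Ka = [H+]²/(0.00056 − [H+]) = 1.9 × 10^-5.
[H+] is not negligible relative to C₀; solve [H+]² + 1.9e-05·[H+] − 1.06e-08 = 0.
[H+] = (−Ka + √(Ka² + 4·Ka·C₀))/2 = 9.41 × 10^-5 M
pH = −log(9.41 × 10^-5) = 4.03

pH = 4.03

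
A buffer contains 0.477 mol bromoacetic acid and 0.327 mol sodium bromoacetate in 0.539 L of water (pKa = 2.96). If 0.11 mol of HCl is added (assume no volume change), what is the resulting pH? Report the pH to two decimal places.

Added H+ converts BrCH2COO- to BrCH2COOH: BrCH2COOH → 0.587 mol, BrCH2COO- → 0.217 mol.
pH = pKa + log([A⁻]/[HA]) = 2.96 + log(0.217/0.587) = 2.96 -0.432

pH = 2.53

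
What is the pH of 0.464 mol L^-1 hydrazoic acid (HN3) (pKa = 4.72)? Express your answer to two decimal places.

HN3 ⇌ N3- + H+
Ka = 10^(−4.72) = 1.91 × 10^-5
Let x = [H+] at equilibrium. Ka = x²/(0.464 − x).
Since Ka ≪ C₀, x ≈ √(Ka·C₀) = 2.98 × 10^-3 M.
(x/C₀ = 0.64% < 5%, so the approximation holds.)
pH = −log(2.98 × 10^-3) = 2.53

pH = 2.53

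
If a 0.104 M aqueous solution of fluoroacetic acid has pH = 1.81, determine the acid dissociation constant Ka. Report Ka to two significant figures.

[H+] = 10^(-1.81) = 1.55 × 10^-2 M
At equilibrium [HA] = 0.104 − 1.55 × 10^-2 = 8.85 × 10^-2 M
Ka = [H+][A-]/[HA] = (1.55 × 10^-2)² / 8.85 × 10^-2 = 2.7 × 10^-3

Ka = 2.7 × 10^-3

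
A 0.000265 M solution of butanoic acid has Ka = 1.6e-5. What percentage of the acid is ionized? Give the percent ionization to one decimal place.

21.7%

CH3(CH2)2COOH ⇌ CH3(CH2)2COO- + H+; let x = [H+] at equilibrium.
Ka = x²/(C₀ − x); solving the quadratic gives x = 5.76 × 10^-5 M.
Fraction ionized = 5.76 × 10^-5 / 0.000265 = 0.2174 → 21.7%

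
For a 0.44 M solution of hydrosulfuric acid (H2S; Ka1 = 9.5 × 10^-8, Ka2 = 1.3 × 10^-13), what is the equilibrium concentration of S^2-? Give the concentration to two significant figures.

First ionization gives [H+] ≈ [HS-] = 2.04 × 10^-4 M.
Second step: Ka2 = [H+][S^2-]/[HS-] ≈ [S^2-] (since [H+] ≈ [HS-]).
So [S^2-] ≈ Ka2.

1.3 × 10^-13 M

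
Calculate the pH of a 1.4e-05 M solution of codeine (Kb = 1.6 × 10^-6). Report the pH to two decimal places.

pH = 8.60

C18H21NO3 + H2O ⇌ C18H22NO3+ + OH-
From the ICE table, Kb = [OH-]²/(1.4e-05 − [OH-]) = 1.6 × 10^-6.
The 5% rule fails; solving [OH-]² + Kb·[OH-] − Kb·C₀ = 0 exactly:
[OH-] = (−Kb + √(Kb² + 4·Kb·C₀))/2 = 4.00 × 10^-6 M
pOH = 5.40, so pH = 14.00 − pOH = 8.60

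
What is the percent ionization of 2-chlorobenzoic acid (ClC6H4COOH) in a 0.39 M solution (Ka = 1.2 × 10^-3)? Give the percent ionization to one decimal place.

ClC6H4COOH ⇌ ClC6H4COO- + H+; let x = [H+] at equilibrium.
Ka = x²/(C₀ − x); solving the quadratic gives x = 2.10 × 10^-2 M.
% ionization = x/C₀ × 100% = 2.10 × 10^-2/0.39 × 100% = 5.4%

5.4%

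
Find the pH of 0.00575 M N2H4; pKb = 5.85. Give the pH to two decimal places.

N2H4 + H2O ⇌ N2H5+ + OH-
Kb = 10^(−5.85) = 1.41 × 10^-6
Let x = [OH-] at equilibrium. Kb = x²/(0.00575 − x).
Assume x ≪ 0.00575: x ≈ √(1.41 × 10^-6 × 0.00575) = 9.00 × 10^-5 M
(x/C₀ = 1.6% < 5%, so the approximation holds.)
pOH = −log(9.00 × 10^-5) = 4.05; pH = 14.00 − 4.05 = 9.95

pH = 9.95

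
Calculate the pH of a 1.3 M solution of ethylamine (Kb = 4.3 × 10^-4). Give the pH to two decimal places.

pH = 12.37

C2H5NH2 + H2O ⇌ C2H5NH3+ + OH-
Kb = [OH-]²/(1.3 − [OH-]) = 4.3 × 10^-4
Assume [OH-] ≪ 1.3: [OH-] ≈ √(4.3 × 10^-4 × 1.3) = 2.36 × 10^-2 M
([OH-]/C₀ = 1.8% < 5%, so the approximation holds.)
pOH = −log(2.36 × 10^-2) = 1.63; pH = 14.00 − 1.63 = 12.37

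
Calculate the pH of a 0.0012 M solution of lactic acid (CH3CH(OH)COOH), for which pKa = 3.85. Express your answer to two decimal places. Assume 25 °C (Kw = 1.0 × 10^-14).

CH3CH(OH)COOH ⇌ CH3CH(OH)COO- + H+
Ka = 10^(−3.85) = 1.41 × 10^-4
Ka = [H+]²/(0.0012 − [H+]) = 1.41 × 10^-4
The 5% rule fails; solving [H+]² + Ka·[H+] − Ka·C₀ = 0 exactly:
[H+] = (−Ka + √(Ka² + 4·Ka·C₀))/2 = 3.47 × 10^-4 M
pH = −log[H+] = −log(3.47 × 10^-4) = 3.46

pH = 3.46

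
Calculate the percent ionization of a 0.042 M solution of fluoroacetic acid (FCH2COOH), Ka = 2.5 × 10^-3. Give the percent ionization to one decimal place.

FCH2COOH ⇌ FCH2COO- + H+; let x = [H+] at equilibrium.
Ka = x²/(C₀ − x); solving the quadratic gives x = 9.07 × 10^-3 M.
% ionization = x/C₀ × 100% = 9.07 × 10^-3/0.042 × 100% = 21.6%

21.6%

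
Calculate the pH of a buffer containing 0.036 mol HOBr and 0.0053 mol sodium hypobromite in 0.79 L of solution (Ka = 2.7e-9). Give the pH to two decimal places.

pKa = −log(2.7 × 10^-9) = 8.569
pH = pKa + log([A⁻]/[HA]) = 8.569 + log(0.0053/0.036)
pH = 8.569 + (-0.832) = 7.74

pH = 7.74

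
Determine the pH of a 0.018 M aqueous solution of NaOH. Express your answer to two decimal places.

pH = 12.26

NaOH is a strong base; [OH-] = 0.018 M.
pOH = -log(0.018) = 1.74
pH = 14.00 - 1.74 = 12.26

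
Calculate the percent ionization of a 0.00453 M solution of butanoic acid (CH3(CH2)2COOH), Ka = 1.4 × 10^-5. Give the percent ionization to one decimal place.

5.4%

CH3(CH2)2COOH ⇌ CH3(CH2)2COO- + H+; let x = [H+] at equilibrium.
Ka = x²/(C₀ − x); solving the quadratic gives x = 2.45 × 10^-4 M.
% ionization = x/C₀ × 100% = 2.45 × 10^-4/0.00453 × 100% = 5.4%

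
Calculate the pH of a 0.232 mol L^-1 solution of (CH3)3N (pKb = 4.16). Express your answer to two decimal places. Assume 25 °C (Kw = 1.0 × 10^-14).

(CH3)3N + H2O ⇌ (CH3)3NH+ + OH-
Kb = 10^(−4.16) = 6.92 × 10^-5
From the ICE table, Kb = [OH-]²/(0.232 − [OH-]) = 6.92 × 10^-5.
Since Kb ≪ C₀, [OH-] ≈ √(Kb·C₀) = 4.01 × 10^-3 M.
pOH = −log(4.01 × 10^-3) = 2.40; pH = 14.00 − 2.40 = 11.60

pH = 11.60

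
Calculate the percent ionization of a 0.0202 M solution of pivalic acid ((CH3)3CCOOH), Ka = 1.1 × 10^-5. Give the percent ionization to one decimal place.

2.3%

(CH3)3CCOOH ⇌ (CH3)3CCOO- + H+; let x = [H+] at equilibrium.
x ≈ √(Ka·C₀) = √(1.1 × 10^-5 × 0.0202) = 4.71 × 10^-4 M
% ionization = x/C₀ × 100% = 4.71 × 10^-4/0.0202 × 100% = 2.3%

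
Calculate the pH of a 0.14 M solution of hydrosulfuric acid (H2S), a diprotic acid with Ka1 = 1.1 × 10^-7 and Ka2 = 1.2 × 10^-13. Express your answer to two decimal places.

Since Ka1 ≫ Ka2, the first ionization dominates [H+].
Ka1 = x²/(0.14 − x) = 1.1 × 10^-7
x ≈ √(1.1 × 10^-7 × 0.14) = 1.24 × 10^-4 M
pH = −log(1.24 × 10^-4) = 3.91

pH = 3.91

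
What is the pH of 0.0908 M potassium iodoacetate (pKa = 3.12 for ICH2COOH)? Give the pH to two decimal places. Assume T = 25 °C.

pH = 8.04

ICH2COO- is the conjugate base of the weak acid ICH2COOH.
Ka = 10^(−3.12) = 7.59 × 10^-4
Kb = Kw/Ka = 1.0×10^-14 / 7.59 × 10^-4 = 1.32 × 10^-11
From the ICE table, Kb = [OH-]²/(0.0908 − [OH-]) = 1.32 × 10^-11.
Since Kb ≪ C₀, [OH-] ≈ √(Kb·C₀) = 1.09 × 10^-6 M.
pOH = 5.96, so pH = 14.00 − pOH = 8.04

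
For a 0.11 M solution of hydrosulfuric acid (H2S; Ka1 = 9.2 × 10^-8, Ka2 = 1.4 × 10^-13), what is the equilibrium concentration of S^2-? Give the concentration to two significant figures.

First ionization gives [H+] ≈ [HS-] = 1.01 × 10^-4 M.
Second step: Ka2 = [H+][S^2-]/[HS-] ≈ [S^2-] (since [H+] ≈ [HS-]).
So [S^2-] ≈ Ka2.

1.4 × 10^-13 M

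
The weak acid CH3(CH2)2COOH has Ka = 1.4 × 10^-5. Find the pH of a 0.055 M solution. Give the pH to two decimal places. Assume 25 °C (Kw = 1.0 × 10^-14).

pH = 3.06

CH3(CH2)2COOH ⇌ CH3(CH2)2COO- + H+
Ka = x²/(0.055 − x) = 1.4 × 10^-5
Assume x ≪ 0.055: x ≈ √(1.4 × 10^-5 × 0.055) = 8.77 × 10^-4 M
Check: 1.6% ionized — well under 5%, approximation valid.
pH = −log(8.77 × 10^-4) = 3.06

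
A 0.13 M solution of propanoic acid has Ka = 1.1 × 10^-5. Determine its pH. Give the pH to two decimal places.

pH = 2.92

CH3CH2COOH ⇌ CH3CH2COO- + H+
Ka = [H+]²/(0.13 − [H+]) = 1.1 × 10^-5
Since Ka ≪ C₀, [H+] ≈ √(Ka·C₀) = 1.20 × 10^-3 M.
Check: 0.92% ionized — well under 5%, approximation valid.
pH = −log[H+] = −log(1.20 × 10^-3) = 2.92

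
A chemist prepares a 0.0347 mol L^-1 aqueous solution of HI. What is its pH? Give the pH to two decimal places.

pH = 1.46

HI is a strong acid and dissociates completely, so [H+] = 0.0347 M.
pH = -log(0.0347) = 1.46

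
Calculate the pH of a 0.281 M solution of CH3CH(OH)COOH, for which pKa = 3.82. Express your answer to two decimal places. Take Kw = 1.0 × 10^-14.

CH3CH(OH)COOH ⇌ CH3CH(OH)COO- + H+
Ka = 10^(−3.82) = 1.51 × 10^-4
Let x = [H+] at equilibrium. Ka = x²/(0.281 − x).
Neglecting x in the denominator: x = √(1.51 × 10^-4 × 0.281) = 6.51 × 10^-3 M
pH = −log[H+] = −log(6.51 × 10^-3) = 2.19

pH = 2.19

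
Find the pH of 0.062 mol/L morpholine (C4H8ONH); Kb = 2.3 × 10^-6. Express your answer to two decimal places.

C4H8ONH + H2O ⇌ C4H8ONH2+ + OH-
Kb = [OH-]²/(0.062 − [OH-]) = 2.3 × 10^-6
Since Kb ≪ C₀, [OH-] ≈ √(Kb·C₀) = 3.78 × 10^-4 M.
pOH = 3.42, so pH = 14.00 − pOH = 10.58

pH = 10.58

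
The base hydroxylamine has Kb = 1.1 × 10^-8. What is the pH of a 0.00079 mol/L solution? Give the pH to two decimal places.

NH2OH + H2O ⇌ NH3OH+ + OH-
Let x = [OH-] at equilibrium. Kb = x²/(0.00079 − x).
Assume x ≪ 0.00079: x ≈ √(1.1 × 10^-8 × 0.00079) = 2.95 × 10^-6 M
pOH = −log(2.95 × 10^-6) = 5.53; pH = 14.00 − 5.53 = 8.47

pH = 8.47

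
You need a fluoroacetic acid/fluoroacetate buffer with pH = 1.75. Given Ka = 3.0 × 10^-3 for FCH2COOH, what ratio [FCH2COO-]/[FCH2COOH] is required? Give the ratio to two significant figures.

pKa = -log(3.0 × 10^-3) = 2.523
pH = pKa + log(r) ⇒ log(r) = 1.75 − 2.523 = -0.773
r = [FCH2COO-]/[FCH2COOH] = 10^(-0.773) = 0.169

ratio = 0.17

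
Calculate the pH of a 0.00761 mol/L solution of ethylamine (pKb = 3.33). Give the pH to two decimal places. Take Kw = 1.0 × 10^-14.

pH = 11.22

C2H5NH2 + H2O ⇌ C2H5NH3+ + OH-
Kb = 10^(−3.33) = 4.68 × 10^-4
From the ICE table, Kb = [OH-]²/(0.00761 − [OH-]) = 4.68 × 10^-4.
Here C₀/Kb ≈ 16.3, so the small-[OH-] approximation fails. Use the quadratic:
[OH-] = (−Kb + √(Kb² + 4·Kb·C₀))/2 = 1.67 × 10^-3 M
pOH = −log(1.67 × 10^-3) = 2.78; pH = 14.00 − 2.78 = 11.22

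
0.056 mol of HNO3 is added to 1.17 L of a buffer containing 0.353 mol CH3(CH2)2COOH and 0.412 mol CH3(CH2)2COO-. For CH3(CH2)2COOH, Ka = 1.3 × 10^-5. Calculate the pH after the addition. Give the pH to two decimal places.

Added H+ converts CH3(CH2)2COO- to CH3(CH2)2COOH: CH3(CH2)2COOH → 0.409 mol, CH3(CH2)2COO- → 0.356 mol.
pKa = −log(1.3 × 10^-5) = 4.886
Henderson–Hasselbalch with mole ratio 0.356/0.409: pH = 4.886 + (-0.060)

pH = 4.83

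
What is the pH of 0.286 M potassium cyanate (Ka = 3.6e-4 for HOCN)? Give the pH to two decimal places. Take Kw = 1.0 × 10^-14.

OCN- is the conjugate base of the weak acid HOCN.
Kb = Kw/Ka = 1.0×10^-14 / 3.6 × 10^-4 = 2.78 × 10^-11
From the ICE table, Kb = [OH-]²/(0.286 − [OH-]) = 2.78 × 10^-11.
Since Kb ≪ C₀, [OH-] ≈ √(Kb·C₀) = 2.82 × 10^-6 M.
Check: 0.00099% ionized — well under 5%, approximation valid.
pOH = 5.55, so pH = 14.00 − pOH = 8.45

pH = 8.45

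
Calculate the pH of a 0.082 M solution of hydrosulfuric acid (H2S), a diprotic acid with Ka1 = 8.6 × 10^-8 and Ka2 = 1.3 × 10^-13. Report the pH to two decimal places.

pH = 4.08

Ka1 ≫ Ka2, so treat the first dissociation as the only significant source of H+.
Ka1 = x²/(0.082 − x) = 8.6 × 10^-8
x ≈ √(8.6 × 10^-8 × 0.082) = 8.40 × 10^-5 M
pH = −log(8.40 × 10^-5) = 4.08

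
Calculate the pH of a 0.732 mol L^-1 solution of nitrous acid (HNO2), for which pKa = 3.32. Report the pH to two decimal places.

HNO2 ⇌ NO2- + H+
Ka = 10^(−3.32) = 4.79 × 10^-4
From the ICE table, Ka = x²/(0.732 − x) = 4.79 × 10^-4.
Neglecting x in the denominator: x = √(4.79 × 10^-4 × 0.732) = 1.87 × 10^-2 M
pH = −log[H+] = −log(1.87 × 10^-2) = 1.73

pH = 1.73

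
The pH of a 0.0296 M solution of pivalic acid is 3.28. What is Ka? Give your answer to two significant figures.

[H+] = 10^(-3.28) = 5.25 × 10^-4 M
At equilibrium [HA] = 0.0296 − 5.25 × 10^-4 = 2.91 × 10^-2 M
Ka = [H+][A-]/[HA] = (5.25 × 10^-4)² / 2.91 × 10^-2 = 9.5 × 10^-6

Ka = 9.5 × 10^-6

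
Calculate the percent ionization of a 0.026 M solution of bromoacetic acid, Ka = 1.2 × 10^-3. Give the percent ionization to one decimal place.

19.3%

BrCH2COOH ⇌ BrCH2COO- + H+; let x = [H+] at equilibrium.
Solve x² + 0.0012x − 3.12e-05 = 0 → x = 5.02 × 10^-3 M
% ionization = x/C₀ × 100% = 5.02 × 10^-3/0.026 × 100% = 19.3%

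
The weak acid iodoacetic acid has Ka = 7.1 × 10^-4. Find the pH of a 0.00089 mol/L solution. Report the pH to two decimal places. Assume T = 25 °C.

pH = 3.29

ICH2COOH ⇌ ICH2COO- + H+
Ka = [H+]²/(0.00089 − [H+]) = 7.1 × 10^-4
Here C₀/Ka ≈ 1.25, so the small-[H+] approximation fails. Use the quadratic:
[H+] = (−Ka + √(Ka² + 4·Ka·C₀))/2 = 5.16 × 10^-4 M
pH = −log[H+] = −log(5.16 × 10^-4) = 3.29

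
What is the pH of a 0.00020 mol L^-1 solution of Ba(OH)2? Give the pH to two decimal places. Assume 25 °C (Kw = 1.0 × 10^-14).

pH = 10.60

Ba(OH)2 is a strong base (each formula unit releases 2 OH-); [OH-] = 0.0004 M.
pOH = -log(0.0004) = 3.40
pH = 14.00 - 3.40 = 10.60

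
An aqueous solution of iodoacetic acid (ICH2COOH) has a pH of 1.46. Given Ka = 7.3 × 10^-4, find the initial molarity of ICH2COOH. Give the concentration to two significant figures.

[H+] = 10^(-1.46) = 3.47 × 10^-2 M = x
Ka = x²/(C₀ − x) ⇒ C₀ = x + x²/Ka
C₀ = 3.47 × 10^-2 + (3.47 × 10^-2)²/(7.3 × 10^-4) = 1.68 M

C₀ = 1.7 M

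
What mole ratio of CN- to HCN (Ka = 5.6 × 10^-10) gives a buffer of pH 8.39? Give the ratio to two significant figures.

ratio = 0.14

pKa = -log(5.6 × 10^-10) = 9.252
pH = pKa + log(r) ⇒ log(r) = 8.39 − 9.252 = -0.862
r = [CN-]/[HCN] = 10^(-0.862) = 0.137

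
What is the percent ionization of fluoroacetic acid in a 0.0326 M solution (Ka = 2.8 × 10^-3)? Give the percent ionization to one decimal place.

25.3%

FCH2COOH ⇌ FCH2COO- + H+; let x = [H+] at equilibrium.
Solve x² + 0.0028x − 9.13e-05 = 0 → x = 8.26 × 10^-3 M
Fraction ionized = 8.26 × 10^-3 / 0.0326 = 0.2534 → 25.3%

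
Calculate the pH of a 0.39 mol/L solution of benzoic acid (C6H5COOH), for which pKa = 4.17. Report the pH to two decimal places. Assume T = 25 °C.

C6H5COOH ⇌ C6H5COO- + H+
Ka = 10^(−4.17) = 6.76 × 10^-5
Ka = [H+]²/(0.39 − [H+]) = 6.76 × 10^-5
Assume [H+] ≪ 0.39: [H+] ≈ √(6.76 × 10^-5 × 0.39) = 5.13 × 10^-3 M
([H+]/C₀ = 1.3% < 5%, so the approximation holds.)
pH = −log[H+] = −log(5.13 × 10^-3) = 2.29

pH = 2.29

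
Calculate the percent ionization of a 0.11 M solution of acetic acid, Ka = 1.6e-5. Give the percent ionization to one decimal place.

1.2%

CH3COOH ⇌ CH3COO- + H+; let x = [H+] at equilibrium.
x ≈ √(Ka·C₀) = √(1.6 × 10^-5 × 0.11) = 1.33 × 10^-3 M
% ionization = x/C₀ × 100% = 1.33 × 10^-3/0.11 × 100% = 1.2%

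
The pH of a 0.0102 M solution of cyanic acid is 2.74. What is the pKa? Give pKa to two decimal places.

pKa = 3.40

[H+] = 10^(-2.74) = 1.82 × 10^-3 M
At equilibrium [HA] = 0.0102 − 1.82 × 10^-3 = 8.38 × 10^-3 M
Ka = [H+][A-]/[HA] = (1.82 × 10^-3)² / 8.38 × 10^-3 = 3.95 × 10^-4
pKa = -log(3.95 × 10^-4) = 3.40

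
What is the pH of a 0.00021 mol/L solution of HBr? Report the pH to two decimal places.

pH = 3.68

HBr is a strong acid and dissociates completely, so [H+] = 0.00021 M.
pH = -log(0.00021) = 3.68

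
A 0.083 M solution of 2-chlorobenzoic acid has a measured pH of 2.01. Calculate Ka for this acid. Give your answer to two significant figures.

Ka = 1.3 × 10^-3

[H+] = 10^(-2.01) = 9.77 × 10^-3 M
At equilibrium [HA] = 0.083 − 9.77 × 10^-3 = 7.32 × 10^-2 M
Ka = [H+][A-]/[HA] = (9.77 × 10^-3)² / 7.32 × 10^-2 = 1.3 × 10^-3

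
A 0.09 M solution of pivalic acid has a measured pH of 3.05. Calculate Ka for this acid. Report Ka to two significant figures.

[H+] = 10^(-3.05) = 8.91 × 10^-4 M
At equilibrium [HA] = 0.09 − 8.91 × 10^-4 = 8.91 × 10^-2 M
Ka = [H+][A-]/[HA] = (8.91 × 10^-4)² / 8.91 × 10^-2 = 8.9 × 10^-6

Ka = 8.9 × 10^-6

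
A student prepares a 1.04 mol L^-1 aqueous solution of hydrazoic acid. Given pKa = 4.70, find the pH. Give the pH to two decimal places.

pH = 2.34

HN3 ⇌ N3- + H+
Ka = 10^(−4.70) = 2.00 × 10^-5
From the ICE table, Ka = [H+]²/(1.04 − [H+]) = 2.00 × 10^-5.
Assume [H+] ≪ 1.04: [H+] ≈ √(2.00 × 10^-5 × 1.04) = 4.56 × 10^-3 M
([H+]/C₀ = 0.44% < 5%, so the approximation holds.)
pH = −log(4.56 × 10^-3) = 2.34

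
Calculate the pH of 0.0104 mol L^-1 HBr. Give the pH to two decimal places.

pH = 1.98

HBr is a strong acid and dissociates completely, so [H+] = 0.0104 M.
pH = -log(0.0104) = 1.98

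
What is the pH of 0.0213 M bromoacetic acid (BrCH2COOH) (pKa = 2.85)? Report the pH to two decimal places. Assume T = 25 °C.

pH = 2.32

BrCH2COOH ⇌ BrCH2COO- + H+
Ka = 10^(−2.85) = 1.41 × 10^-3
Ka = [H+]²/(0.0213 − [H+]) = 1.41 × 10^-3
The 5% rule fails; solving [H+]² + Ka·[H+] − Ka·C₀ = 0 exactly:
[H+] = [−0.00141 + √(0.00141² + 0.00012)]/2 = 4.82 × 10^-3 M
pH = −log(4.82 × 10^-3) = 2.32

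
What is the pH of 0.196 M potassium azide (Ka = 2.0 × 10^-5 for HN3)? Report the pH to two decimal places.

N3- is the conjugate base of the weak acid HN3.
Kb = Kw/Ka = 1.0×10^-14 / 2.0 × 10^-5 = 5.00 × 10^-10
Kb = x²/(0.196 − x) = 5.00 × 10^-10
Assume x ≪ 0.196: x ≈ √(5.00 × 10^-10 × 0.196) = 9.90 × 10^-6 M
(x/C₀ = 0.0051% < 5%, so the approximation holds.)
pOH = −log(9.90 × 10^-6) = 5.00; pH = 14.00 − 5.00 = 9.00

pH = 9.00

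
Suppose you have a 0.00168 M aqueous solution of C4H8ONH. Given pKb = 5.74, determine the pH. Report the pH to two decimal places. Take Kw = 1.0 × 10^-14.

C4H8ONH + H2O ⇌ C4H8ONH2+ + OH-
Kb = 10^(−5.74) = 1.82 × 10^-6
From the ICE table, Kb = [OH-]²/(0.00168 − [OH-]) = 1.82 × 10^-6.
Assume [OH-] ≪ 0.00168: [OH-] ≈ √(1.82 × 10^-6 × 0.00168) = 5.53 × 10^-5 M
Check: 3.3% ionized — well under 5%, approximation valid.
pOH = −log(5.53 × 10^-5) = 4.26; pH = 14.00 − 4.26 = 9.74

pH = 9.74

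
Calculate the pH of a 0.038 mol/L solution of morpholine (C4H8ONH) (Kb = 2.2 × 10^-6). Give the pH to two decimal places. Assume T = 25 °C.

C4H8ONH + H2O ⇌ C4H8ONH2+ + OH-
From the ICE table, Kb = x²/(0.038 − x) = 2.2 × 10^-6.
Since Kb ≪ C₀, x ≈ √(Kb·C₀) = 2.89 × 10^-4 M.
(x/C₀ = 0.76% < 5%, so the approximation holds.)
pOH = 3.54, so pH = 14.00 − pOH = 10.46

pH = 10.46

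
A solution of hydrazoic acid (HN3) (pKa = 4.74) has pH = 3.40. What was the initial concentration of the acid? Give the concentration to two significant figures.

C₀ = 9.1 × 10^-3 M

[H+] = 10^(-3.40) = 3.98 × 10^-4 M = x
Ka = 10^(−4.74) = 1.82 × 10^-5
Ka = x²/(C₀ − x) ⇒ C₀ = x + x²/Ka
C₀ = 3.98 × 10^-4 + (3.98 × 10^-4)²/(1.82 × 10^-5) = 9.10 × 10^-3 M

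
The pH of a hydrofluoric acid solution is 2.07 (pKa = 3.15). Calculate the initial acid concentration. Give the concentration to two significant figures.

[H+] = 10^(-2.07) = 8.51 × 10^-3 M = x
Ka = 10^(−3.15) = 7.08 × 10^-4
Ka = x²/(C₀ − x) ⇒ C₀ = x + x²/Ka
C₀ = 8.51 × 10^-3 + (8.51 × 10^-3)²/(7.08 × 10^-4) = 1.11 × 10^-1 M

C₀ = 1.1 × 10^-1 M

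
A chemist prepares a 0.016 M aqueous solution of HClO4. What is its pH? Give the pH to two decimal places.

HClO4 is a strong acid and dissociates completely, so [H+] = 0.016 M.
pH = -log(0.016) = 1.80

pH = 1.80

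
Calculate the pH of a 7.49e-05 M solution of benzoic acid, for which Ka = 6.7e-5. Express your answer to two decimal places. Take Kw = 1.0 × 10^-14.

C6H5COOH ⇌ C6H5COO- + H+
Ka = [H+]²/(7.49e-05 − [H+]) = 6.7 × 10^-5
[H+] is not negligible relative to C₀; solve [H+]² + 6.7e-05·[H+] − 5.02e-09 = 0.
[H+] = (−Ka + √(Ka² + 4·Ka·C₀))/2 = 4.49 × 10^-5 M
pH = −log[H+] = −log(4.49 × 10^-5) = 4.35

pH = 4.35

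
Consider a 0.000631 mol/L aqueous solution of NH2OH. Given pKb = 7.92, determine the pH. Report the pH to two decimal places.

NH2OH + H2O ⇌ NH3OH+ + OH-
Kb = 10^(−7.92) = 1.20 × 10^-8
From the ICE table, Kb = [OH-]²/(0.000631 − [OH-]) = 1.20 × 10^-8.
Assume [OH-] ≪ 0.000631: [OH-] ≈ √(1.20 × 10^-8 × 0.000631) = 2.75 × 10^-6 M
pOH = −log(2.75 × 10^-6) = 5.56; pH = 14.00 − 5.56 = 8.44

pH = 8.44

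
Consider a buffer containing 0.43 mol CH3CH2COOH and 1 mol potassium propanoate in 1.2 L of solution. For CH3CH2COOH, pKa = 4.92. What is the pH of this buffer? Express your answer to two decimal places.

Using pH = pKa + log([base]/[acid]) with [base]/[acid] = 1/0.43:
pH = 4.92 + (+0.367) = 5.29

pH = 5.29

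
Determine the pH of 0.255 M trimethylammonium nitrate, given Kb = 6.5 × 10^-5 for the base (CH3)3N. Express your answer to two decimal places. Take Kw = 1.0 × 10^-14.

pH = 5.20

(CH3)3NH+ is the conjugate acid of the weak base (CH3)3N.
Ka = Kw/Kb = 1.0×10^-14 / 6.5 × 10^-5 = 1.54 × 10^-10
From the ICE table, Ka = [H+]²/(0.255 − [H+]) = 1.54 × 10^-10.
Since Ka ≪ C₀, [H+] ≈ √(Ka·C₀) = 6.27 × 10^-6 M.
pH = −log[H+] = −log(6.27 × 10^-6) = 5.20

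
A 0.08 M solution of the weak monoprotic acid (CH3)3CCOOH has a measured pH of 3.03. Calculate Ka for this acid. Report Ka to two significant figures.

Ka = 1.1 × 10^-5

[H+] = 10^(-3.03) = 9.33 × 10^-4 M
At equilibrium [HA] = 0.08 − 9.33 × 10^-4 = 7.91 × 10^-2 M
Ka = [H+][A-]/[HA] = (9.33 × 10^-4)² / 7.91 × 10^-2 = 1.1 × 10^-5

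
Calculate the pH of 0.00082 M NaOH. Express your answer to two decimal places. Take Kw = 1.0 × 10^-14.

NaOH is a strong base; [OH-] = 0.00082 M.
pOH = -log(0.00082) = 3.09
pH = 14.00 - 3.09 = 10.91

pH = 10.91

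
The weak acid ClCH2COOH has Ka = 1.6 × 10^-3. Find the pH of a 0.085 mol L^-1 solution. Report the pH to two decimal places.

pH = 1.96

ClCH2COOH ⇌ ClCH2COO- + H+
From the ICE table, Ka = [H+]²/(0.085 − [H+]) = 1.6 × 10^-3.
[H+] is not negligible relative to C₀; solve [H+]² + 0.0016·[H+] − 0.000136 = 0.
[H+] = [−0.0016 + √(0.0016² + 0.000544)]/2 = 1.09 × 10^-2 M
pH = −log(1.09 × 10^-2) = 1.96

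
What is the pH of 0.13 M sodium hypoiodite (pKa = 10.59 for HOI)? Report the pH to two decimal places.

OI- is the conjugate base of the weak acid HOI.
Ka = 10^(−10.59) = 2.57 × 10^-11
Kb = Kw/Ka = 1.0×10^-14 / 2.57 × 10^-11 = 3.89 × 10^-4
From the ICE table, Kb = [OH-]²/(0.13 − [OH-]) = 3.89 × 10^-4.
Here C₀/Kb ≈ 334, so the small-[OH-] approximation fails. Use the quadratic:
[OH-] = [−0.000389 + √(0.000389² + 0.000202)]/2 = 6.92 × 10^-3 M
pOH = −log(6.92 × 10^-3) = 2.16; pH = 14.00 − 2.16 = 11.84

pH = 11.84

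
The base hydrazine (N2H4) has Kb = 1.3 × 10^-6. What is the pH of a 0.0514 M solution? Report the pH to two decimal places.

pH = 10.41

N2H4 + H2O ⇌ N2H5+ + OH-
Kb = [OH-]²/(0.0514 − [OH-]) = 1.3 × 10^-6
Since Kb ≪ C₀, [OH-] ≈ √(Kb·C₀) = 2.58 × 10^-4 M.
([OH-]/C₀ = 0.5% < 5%, so the approximation holds.)
pOH = 3.59, so pH = 14.00 − pOH = 10.41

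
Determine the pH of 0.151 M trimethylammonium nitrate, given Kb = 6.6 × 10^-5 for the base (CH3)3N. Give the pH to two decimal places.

pH = 5.32

(CH3)3NH+ is the conjugate acid of the weak base (CH3)3N.
Ka = Kw/Kb = 1.0×10^-14 / 6.6 × 10^-5 = 1.52 × 10^-10
Ka = [H+]²/(0.151 − [H+]) = 1.52 × 10^-10
Neglecting [H+] in the denominator: [H+] = √(1.52 × 10^-10 × 0.151) = 4.79 × 10^-6 M
pH = −log[H+] = −log(4.79 × 10^-6) = 5.32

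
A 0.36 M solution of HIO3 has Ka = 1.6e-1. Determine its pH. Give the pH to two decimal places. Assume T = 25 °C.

pH = 0.76

HIO3 ⇌ IO3- + H+
From the ICE table, Ka = [H+]²/(0.36 − [H+]) = 1.6 × 10^-1.
Here C₀/Ka ≈ 2.25, so the small-[H+] approximation fails. Use the quadratic:
[H+] = [−0.16 + √(0.16² + 0.23)]/2 = 1.73 × 10^-1 M
pH = −log(1.73 × 10^-1) = 0.76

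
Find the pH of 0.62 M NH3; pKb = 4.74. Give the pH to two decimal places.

NH3 + H2O ⇌ NH4+ + OH-
Kb = 10^(−4.74) = 1.82 × 10^-5
Kb = [OH-]²/(0.62 − [OH-]) = 1.82 × 10^-5
Since Kb ≪ C₀, [OH-] ≈ √(Kb·C₀) = 3.36 × 10^-3 M.
Check: 0.54% ionized — well under 5%, approximation valid.
pOH = 2.47, so pH = 14.00 − pOH = 11.53

pH = 11.53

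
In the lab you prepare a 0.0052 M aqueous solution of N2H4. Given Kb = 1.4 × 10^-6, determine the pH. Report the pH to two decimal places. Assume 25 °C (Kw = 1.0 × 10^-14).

pH = 9.93

N2H4 + H2O ⇌ N2H5+ + OH-
Kb = x²/(0.0052 − x) = 1.4 × 10^-6
Assume x ≪ 0.0052: x ≈ √(1.4 × 10^-6 × 0.0052) = 8.53 × 10^-5 M
(x/C₀ = 1.6% < 5%, so the approximation holds.)
pOH = 4.07, so pH = 14.00 − pOH = 9.93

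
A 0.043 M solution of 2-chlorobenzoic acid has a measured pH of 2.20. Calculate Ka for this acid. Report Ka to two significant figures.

[H+] = 10^(-2.20) = 6.31 × 10^-3 M
At equilibrium [HA] = 0.043 − 6.31 × 10^-3 = 3.67 × 10^-2 M
Ka = [H+][A-]/[HA] = (6.31 × 10^-3)² / 3.67 × 10^-2 = 1.1 × 10^-3

Ka = 1.1 × 10^-3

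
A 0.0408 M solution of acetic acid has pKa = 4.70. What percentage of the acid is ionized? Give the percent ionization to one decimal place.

CH3COOH ⇌ CH3COO- + H+; let x = [H+] at equilibrium.
Ka = 10^(−4.70) = 2.00 × 10^-5
x ≈ √(Ka·C₀) = √(2.00 × 10^-5 × 0.0408) = 9.03 × 10^-4 M
Fraction ionized = 9.03 × 10^-4 / 0.0408 = 0.0221 → 2.2%

2.2%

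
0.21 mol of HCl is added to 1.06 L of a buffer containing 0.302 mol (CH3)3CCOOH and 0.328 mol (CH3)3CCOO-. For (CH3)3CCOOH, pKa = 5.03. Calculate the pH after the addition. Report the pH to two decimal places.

After neutralization: n((CH3)3CCOOH) = 0.512 mol, n((CH3)3CCOO-) = 0.118 mol.
pH = pKa + log([A⁻]/[HA]) = 5.03 + log(0.118/0.512) = 5.03 -0.637

pH = 4.39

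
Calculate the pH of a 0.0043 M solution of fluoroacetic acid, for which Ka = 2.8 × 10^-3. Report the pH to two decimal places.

pH = 2.63

FCH2COOH ⇌ FCH2COO- + H+
From the ICE table, Ka = [H+]²/(0.0043 − [H+]) = 2.8 × 10^-3.
Here C₀/Ka ≈ 1.54, so the small-[H+] approximation fails. Use the quadratic:
[H+] = [−0.0028 + √(0.0028² + 4.82e-05)]/2 = 2.34 × 10^-3 M
pH = −log(2.34 × 10^-3) = 2.63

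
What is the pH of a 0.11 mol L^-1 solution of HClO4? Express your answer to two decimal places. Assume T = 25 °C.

HClO4 is a strong acid and dissociates completely, so [H+] = 0.11 M.
pH = -log(0.11) = 0.96

pH = 0.96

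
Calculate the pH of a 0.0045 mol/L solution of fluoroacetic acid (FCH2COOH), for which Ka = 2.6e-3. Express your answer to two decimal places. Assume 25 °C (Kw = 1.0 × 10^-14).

FCH2COOH ⇌ FCH2COO- + H+
From the ICE table, Ka = [H+]²/(0.0045 − [H+]) = 2.6 × 10^-3.
Here C₀/Ka ≈ 1.73, so the small-[H+] approximation fails. Use the quadratic:
[H+] = (−Ka + √(Ka² + 4·Ka·C₀))/2 = 2.36 × 10^-3 M
pH = −log(2.36 × 10^-3) = 2.63

pH = 2.63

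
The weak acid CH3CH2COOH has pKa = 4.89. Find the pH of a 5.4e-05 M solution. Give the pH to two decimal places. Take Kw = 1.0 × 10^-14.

pH = 4.68

CH3CH2COOH ⇌ CH3CH2COO- + H+
Ka = 10^(−4.89) = 1.29 × 10^-5
Let x = [H+] at equilibrium. Ka = x²/(5.4e-05 − x).
x is not negligible relative to C₀; solve x² + 1.29e-05·x − 6.97e-10 = 0.
x = (−Ka + √(Ka² + 4·Ka·C₀))/2 = 2.07 × 10^-5 M
pH = −log[H+] = −log(2.07 × 10^-5) = 4.68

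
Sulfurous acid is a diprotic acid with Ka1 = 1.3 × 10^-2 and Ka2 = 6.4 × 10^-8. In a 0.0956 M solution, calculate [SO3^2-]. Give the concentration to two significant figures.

6.4 × 10^-8 M

First ionization gives [H+] ≈ [HSO3-] = 2.93 × 10^-2 M.
Second step: Ka2 = [H+][SO3^2-]/[HSO3-] ≈ [SO3^2-] (since [H+] ≈ [HSO3-]).
So [SO3^2-] ≈ Ka2.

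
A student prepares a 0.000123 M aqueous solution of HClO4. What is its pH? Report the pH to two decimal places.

pH = 3.91

HClO4 is a strong acid and dissociates completely, so [H+] = 0.000123 M.
pH = -log(0.000123) = 3.91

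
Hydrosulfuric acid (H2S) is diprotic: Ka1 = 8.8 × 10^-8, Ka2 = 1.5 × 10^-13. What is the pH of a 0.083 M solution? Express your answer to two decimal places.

Ka1 ≫ Ka2, so treat the first dissociation as the only significant source of H+.
Ka1 = x²/(0.083 − x) = 8.8 × 10^-8
x ≈ √(8.8 × 10^-8 × 0.083) = 8.55 × 10^-5 M
pH = −log(8.55 × 10^-5) = 4.07

pH = 4.07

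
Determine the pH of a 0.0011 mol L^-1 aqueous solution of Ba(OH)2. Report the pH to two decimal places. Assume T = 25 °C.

pH = 11.34

Ba(OH)2 is a strong base (each formula unit releases 2 OH-); [OH-] = 0.0022 M.
pOH = -log(0.0022) = 2.66
pH = 14.00 - 2.66 = 11.34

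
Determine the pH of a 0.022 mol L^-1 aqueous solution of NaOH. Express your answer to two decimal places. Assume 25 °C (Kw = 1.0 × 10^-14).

pH = 12.34

NaOH is a strong base; [OH-] = 0.022 M.
pOH = -log(0.022) = 1.66
pH = 14.00 - 1.66 = 12.34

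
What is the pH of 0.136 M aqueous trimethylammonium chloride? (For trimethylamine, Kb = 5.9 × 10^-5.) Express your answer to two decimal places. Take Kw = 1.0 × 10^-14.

(CH3)3NH+ is the conjugate acid of the weak base (CH3)3N.
Ka = Kw/Kb = 1.0×10^-14 / 5.9 × 10^-5 = 1.69 × 10^-10
Ka = [H+]²/(0.136 − [H+]) = 1.69 × 10^-10
Neglecting [H+] in the denominator: [H+] = √(1.69 × 10^-10 × 0.136) = 4.79 × 10^-6 M
Check: 0.0035% ionized — well under 5%, approximation valid.
pH = −log(4.79 × 10^-6) = 5.32

pH = 5.32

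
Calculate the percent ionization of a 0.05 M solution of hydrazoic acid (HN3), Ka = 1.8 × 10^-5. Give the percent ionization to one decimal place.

HN3 ⇌ N3- + H+; let x = [H+] at equilibrium.
x ≈ √(Ka·C₀) = √(1.8 × 10^-5 × 0.05) = 9.49 × 10^-4 M
Fraction ionized = 9.49 × 10^-4 / 0.05 = 0.0190 → 1.9%

1.9%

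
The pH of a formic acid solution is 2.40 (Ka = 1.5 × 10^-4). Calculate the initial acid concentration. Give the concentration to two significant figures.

C₀ = 1.1 × 10^-1 M

[H+] = 10^(-2.40) = 3.98 × 10^-3 M = x
Ka = x²/(C₀ − x) ⇒ C₀ = x + x²/Ka
C₀ = 3.98 × 10^-3 + (3.98 × 10^-3)²/(1.5 × 10^-4) = 1.10 × 10^-1 M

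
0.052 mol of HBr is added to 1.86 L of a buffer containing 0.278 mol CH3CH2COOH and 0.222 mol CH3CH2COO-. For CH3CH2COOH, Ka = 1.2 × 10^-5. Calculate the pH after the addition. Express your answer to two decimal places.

After neutralization: n(CH3CH2COOH) = 0.33 mol, n(CH3CH2COO-) = 0.17 mol.
pKa = −log(1.2 × 10^-5) = 4.921
pH = pKa + log([A⁻]/[HA]) = 4.921 + log(0.17/0.33) = 4.921 -0.288

pH = 4.63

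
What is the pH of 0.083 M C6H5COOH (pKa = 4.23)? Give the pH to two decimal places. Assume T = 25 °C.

C6H5COOH ⇌ C6H5COO- + H+
Ka = 10^(−4.23) = 5.89 × 10^-5
Ka = x²/(0.083 − x) = 5.89 × 10^-5
Assume x ≪ 0.083: x ≈ √(5.89 × 10^-5 × 0.083) = 2.21 × 10^-3 M
Check: 2.7% ionized — well under 5%, approximation valid.
pH = −log[H+] = −log(2.21 × 10^-3) = 2.66

pH = 2.66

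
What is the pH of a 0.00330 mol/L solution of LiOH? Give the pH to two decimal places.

pH = 11.52

LiOH is a strong base; [OH-] = 0.0033 M.
pOH = -log(0.0033) = 2.48
pH = 14.00 - 2.48 = 11.52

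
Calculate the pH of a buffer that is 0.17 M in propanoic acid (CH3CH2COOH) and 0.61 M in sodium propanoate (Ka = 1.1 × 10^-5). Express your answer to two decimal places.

pKa = −log(1.1 × 10^-5) = 4.959
Using pH = pKa + log([base]/[acid]) with [base]/[acid] = 0.61/0.17:
pH = 4.959 + (+0.555) = 5.51

pH = 5.51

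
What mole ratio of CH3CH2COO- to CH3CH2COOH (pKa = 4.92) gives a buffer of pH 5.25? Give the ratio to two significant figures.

ratio = 2.1

pH = pKa + log(r) ⇒ log(r) = 5.25 − 4.92 = +0.33
r = [CH3CH2COO-]/[CH3CH2COOH] = 10^(+0.33) = 2.14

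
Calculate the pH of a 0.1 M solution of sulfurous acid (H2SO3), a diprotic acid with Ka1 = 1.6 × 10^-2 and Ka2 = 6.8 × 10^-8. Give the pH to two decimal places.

pH = 1.48

Since Ka1 ≫ Ka2, the first ionization dominates [H+].
Ka1 = x²/(0.1 − x) = 1.6 × 10^-2
Solving the quadratic: x = (−Ka1 + √(Ka1² + 4·Ka1·C₀))/2 = 3.28 × 10^-2 M
pH = −log(3.28 × 10^-2) = 1.48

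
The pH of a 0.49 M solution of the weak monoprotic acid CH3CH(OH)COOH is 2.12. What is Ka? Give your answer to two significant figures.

Ka = 1.2 × 10^-4

[H+] = 10^(-2.12) = 7.59 × 10^-3 M
At equilibrium [HA] = 0.49 − 7.59 × 10^-3 = 4.82 × 10^-1 M
Ka = [H+][A-]/[HA] = (7.59 × 10^-3)² / 4.82 × 10^-1 = 1.2 × 10^-4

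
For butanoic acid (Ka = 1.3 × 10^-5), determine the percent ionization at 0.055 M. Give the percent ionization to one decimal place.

1.5%

CH3(CH2)2COOH ⇌ CH3(CH2)2COO- + H+; let x = [H+] at equilibrium.
x ≈ √(Ka·C₀) = √(1.3 × 10^-5 × 0.055) = 8.46 × 10^-4 M
% ionization = x/C₀ × 100% = 8.46 × 10^-4/0.055 × 100% = 1.5%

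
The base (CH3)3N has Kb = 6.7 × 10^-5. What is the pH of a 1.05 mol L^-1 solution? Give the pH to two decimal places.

(CH3)3N + H2O ⇌ (CH3)3NH+ + OH-
Let x = [OH-] at equilibrium. Kb = x²/(1.05 − x).
Assume x ≪ 1.05: x ≈ √(6.7 × 10^-5 × 1.05) = 8.39 × 10^-3 M
pOH = 2.08, so pH = 14.00 − pOH = 11.92

pH = 11.92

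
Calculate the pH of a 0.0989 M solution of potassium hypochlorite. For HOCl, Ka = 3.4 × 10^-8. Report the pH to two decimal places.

pH = 10.23

OCl- is the conjugate base of the weak acid HOCl.
Kb = Kw/Ka = 1.0×10^-14 / 3.4 × 10^-8 = 2.94 × 10^-7
From the ICE table, Kb = x²/(0.0989 − x) = 2.94 × 10^-7.
Assume x ≪ 0.0989: x ≈ √(2.94 × 10^-7 × 0.0989) = 1.71 × 10^-4 M
(x/C₀ = 0.17% < 5%, so the approximation holds.)
pOH = 3.77, so pH = 14.00 − pOH = 10.23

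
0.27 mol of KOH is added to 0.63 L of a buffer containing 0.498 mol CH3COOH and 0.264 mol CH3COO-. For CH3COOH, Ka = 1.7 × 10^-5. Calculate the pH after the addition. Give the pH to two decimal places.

pH = 5.14

OH- converts CH3COOH to CH3COO-: CH3COOH → 0.228 mol, CH3COO- → 0.534 mol.
pKa = −log(1.7 × 10^-5) = 4.770
pH = pKa + log(n_CH3COO-/n_CH3COOH) = 4.770 + log(0.534/0.228) = 4.770 + (+0.370)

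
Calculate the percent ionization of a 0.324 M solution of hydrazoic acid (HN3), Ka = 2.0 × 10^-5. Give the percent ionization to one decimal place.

0.8%

HN3 ⇌ N3- + H+; let x = [H+] at equilibrium.
x ≈ √(Ka·C₀) = √(2.0 × 10^-5 × 0.324) = 2.55 × 10^-3 M
% ionization = x/C₀ × 100% = 2.55 × 10^-3/0.324 × 100% = 0.8%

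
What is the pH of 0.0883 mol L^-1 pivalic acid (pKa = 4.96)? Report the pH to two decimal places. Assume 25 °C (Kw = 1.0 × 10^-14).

pH = 3.01

(CH3)3CCOOH ⇌ (CH3)3CCOO- + H+
Ka = 10^(−4.96) = 1.10 × 10^-5
From the ICE table, Ka = [H+]²/(0.0883 − [H+]) = 1.10 × 10^-5.
Assume [H+] ≪ 0.0883: [H+] ≈ √(1.10 × 10^-5 × 0.0883) = 9.86 × 10^-4 M
([H+]/C₀ = 1.1% < 5%, so the approximation holds.)
pH = −log(9.86 × 10^-4) = 3.01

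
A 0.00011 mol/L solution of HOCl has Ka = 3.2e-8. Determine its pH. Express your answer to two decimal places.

pH = 5.73

HOCl ⇌ OCl- + H+
From the ICE table, Ka = [H+]²/(0.00011 − [H+]) = 3.2 × 10^-8.
Since Ka ≪ C₀, [H+] ≈ √(Ka·C₀) = 1.88 × 10^-6 M.
pH = −log(1.88 × 10^-6) = 5.73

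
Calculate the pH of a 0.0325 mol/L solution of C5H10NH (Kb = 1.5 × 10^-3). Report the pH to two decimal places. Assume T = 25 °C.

C5H10NH + H2O ⇌ C5H10NH2+ + OH-
Kb = x²/(0.0325 − x) = 1.5 × 10^-3
x is not negligible relative to C₀; solve x² + 0.0015·x − 4.88e-05 = 0.
x = [−0.0015 + √(0.0015² + 0.000195)]/2 = 6.27 × 10^-3 M
pOH = −log(6.27 × 10^-3) = 2.20; pH = 14.00 − 2.20 = 11.80

pH = 11.80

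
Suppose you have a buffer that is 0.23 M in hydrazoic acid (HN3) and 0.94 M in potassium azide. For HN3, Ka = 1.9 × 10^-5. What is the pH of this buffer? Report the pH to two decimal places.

pKa = −log(1.9 × 10^-5) = 4.721
pH = pKa + log([A⁻]/[HA]) = 4.721 + log(0.94/0.23)
pH = 4.721 + (+0.611) = 5.33

pH = 5.33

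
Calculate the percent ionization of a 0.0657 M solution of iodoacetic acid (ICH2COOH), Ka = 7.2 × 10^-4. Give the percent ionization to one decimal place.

9.9%

ICH2COOH ⇌ ICH2COO- + H+; let x = [H+] at equilibrium.
Solve x² + 0.00072x − 4.73e-05 = 0 → x = 6.53 × 10^-3 M
Fraction ionized = 6.53 × 10^-3 / 0.0657 = 0.0994 → 9.9%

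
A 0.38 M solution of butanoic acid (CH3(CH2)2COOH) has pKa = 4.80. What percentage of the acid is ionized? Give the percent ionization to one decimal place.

0.6%

CH3(CH2)2COOH ⇌ CH3(CH2)2COO- + H+; let x = [H+] at equilibrium.
Ka = 10^(−4.80) = 1.58 × 10^-5
x ≈ √(Ka·C₀) = √(1.58 × 10^-5 × 0.38) = 2.45 × 10^-3 M
Fraction ionized = 2.45 × 10^-3 / 0.38 = 0.0064 → 0.6%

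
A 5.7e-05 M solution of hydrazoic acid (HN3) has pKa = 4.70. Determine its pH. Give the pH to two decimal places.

HN3 ⇌ N3- + H+
Ka = 10^(−4.70) = 2.00 × 10^-5
Ka = [H+]²/(5.7e-05 − [H+]) = 2.00 × 10^-5
The 5% rule fails; solving [H+]² + Ka·[H+] − Ka·C₀ = 0 exactly:
[H+] = [−2e-05 + √(2e-05² + 4.56e-09)]/2 = 2.52 × 10^-5 M
pH = −log[H+] = −log(2.52 × 10^-5) = 4.60

pH = 4.60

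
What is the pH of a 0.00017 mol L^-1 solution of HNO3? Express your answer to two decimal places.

pH = 3.77

HNO3 is a strong acid and dissociates completely, so [H+] = 0.00017 M.
pH = -log(0.00017) = 3.77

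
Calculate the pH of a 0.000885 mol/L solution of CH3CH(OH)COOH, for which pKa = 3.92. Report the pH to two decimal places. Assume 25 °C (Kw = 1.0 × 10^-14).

CH3CH(OH)COOH ⇌ CH3CH(OH)COO- + H+
Ka = 10^(−3.92) = 1.20 × 10^-4
From the ICE table, Ka = [H+]²/(0.000885 − [H+]) = 1.20 × 10^-4.
The 5% rule fails; solving [H+]² + Ka·[H+] − Ka·C₀ = 0 exactly:
[H+] = [−0.00012 + √(0.00012² + 4.25e-07)]/2 = 2.71 × 10^-4 M
pH = −log(2.71 × 10^-4) = 3.57

pH = 3.57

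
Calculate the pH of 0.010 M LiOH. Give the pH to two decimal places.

LiOH is a strong base; [OH-] = 0.01 M.
pOH = -log(0.01) = 2.00
pH = 14.00 - 2.00 = 12.00

pH = 12.00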